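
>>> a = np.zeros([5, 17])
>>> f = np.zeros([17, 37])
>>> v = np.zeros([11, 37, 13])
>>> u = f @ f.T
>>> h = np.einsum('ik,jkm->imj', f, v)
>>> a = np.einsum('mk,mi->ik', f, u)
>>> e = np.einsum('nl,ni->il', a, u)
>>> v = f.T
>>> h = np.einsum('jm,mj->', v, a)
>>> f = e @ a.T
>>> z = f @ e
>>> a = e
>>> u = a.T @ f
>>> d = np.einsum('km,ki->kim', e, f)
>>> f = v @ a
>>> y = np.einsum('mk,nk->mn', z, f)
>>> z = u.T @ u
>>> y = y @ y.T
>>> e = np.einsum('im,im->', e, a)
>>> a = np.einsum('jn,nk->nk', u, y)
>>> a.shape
(17, 17)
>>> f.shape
(37, 37)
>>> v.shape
(37, 17)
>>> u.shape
(37, 17)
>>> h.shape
()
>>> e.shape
()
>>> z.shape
(17, 17)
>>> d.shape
(17, 17, 37)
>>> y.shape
(17, 17)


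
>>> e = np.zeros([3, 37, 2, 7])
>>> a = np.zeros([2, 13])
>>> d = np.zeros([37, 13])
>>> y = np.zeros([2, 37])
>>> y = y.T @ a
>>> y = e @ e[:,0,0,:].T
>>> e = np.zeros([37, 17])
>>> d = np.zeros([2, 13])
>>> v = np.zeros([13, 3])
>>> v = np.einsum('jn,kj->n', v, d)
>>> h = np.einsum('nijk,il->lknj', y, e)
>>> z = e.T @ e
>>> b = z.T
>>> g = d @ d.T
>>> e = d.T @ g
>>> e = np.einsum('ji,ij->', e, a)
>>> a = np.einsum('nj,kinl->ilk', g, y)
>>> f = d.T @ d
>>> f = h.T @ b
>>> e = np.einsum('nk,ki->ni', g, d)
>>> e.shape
(2, 13)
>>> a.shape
(37, 3, 3)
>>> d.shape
(2, 13)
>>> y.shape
(3, 37, 2, 3)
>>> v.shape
(3,)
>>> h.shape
(17, 3, 3, 2)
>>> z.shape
(17, 17)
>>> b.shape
(17, 17)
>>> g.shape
(2, 2)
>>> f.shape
(2, 3, 3, 17)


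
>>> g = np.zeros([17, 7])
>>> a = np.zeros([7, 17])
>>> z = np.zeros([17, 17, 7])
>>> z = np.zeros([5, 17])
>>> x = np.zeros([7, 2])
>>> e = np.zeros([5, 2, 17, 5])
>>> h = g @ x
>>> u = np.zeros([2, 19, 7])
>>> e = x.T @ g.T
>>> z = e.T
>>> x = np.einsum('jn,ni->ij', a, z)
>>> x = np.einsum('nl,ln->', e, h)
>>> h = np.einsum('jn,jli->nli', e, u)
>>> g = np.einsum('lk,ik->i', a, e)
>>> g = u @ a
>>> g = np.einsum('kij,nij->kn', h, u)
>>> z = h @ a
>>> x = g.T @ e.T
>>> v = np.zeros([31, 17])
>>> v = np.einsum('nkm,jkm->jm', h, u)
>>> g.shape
(17, 2)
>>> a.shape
(7, 17)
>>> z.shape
(17, 19, 17)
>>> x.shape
(2, 2)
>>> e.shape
(2, 17)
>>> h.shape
(17, 19, 7)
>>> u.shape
(2, 19, 7)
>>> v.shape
(2, 7)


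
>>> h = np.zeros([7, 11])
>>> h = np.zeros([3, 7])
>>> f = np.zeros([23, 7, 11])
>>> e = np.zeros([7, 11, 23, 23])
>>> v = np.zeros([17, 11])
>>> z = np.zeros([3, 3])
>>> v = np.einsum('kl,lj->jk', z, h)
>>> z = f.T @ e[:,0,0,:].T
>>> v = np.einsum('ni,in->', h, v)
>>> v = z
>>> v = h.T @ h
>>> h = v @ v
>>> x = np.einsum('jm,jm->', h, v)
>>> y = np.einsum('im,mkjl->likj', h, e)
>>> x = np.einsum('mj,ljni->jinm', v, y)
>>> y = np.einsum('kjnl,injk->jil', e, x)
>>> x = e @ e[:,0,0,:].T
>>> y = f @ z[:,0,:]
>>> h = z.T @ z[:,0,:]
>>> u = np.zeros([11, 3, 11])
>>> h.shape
(7, 7, 7)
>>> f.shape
(23, 7, 11)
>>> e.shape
(7, 11, 23, 23)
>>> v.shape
(7, 7)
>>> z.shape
(11, 7, 7)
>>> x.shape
(7, 11, 23, 7)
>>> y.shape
(23, 7, 7)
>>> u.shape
(11, 3, 11)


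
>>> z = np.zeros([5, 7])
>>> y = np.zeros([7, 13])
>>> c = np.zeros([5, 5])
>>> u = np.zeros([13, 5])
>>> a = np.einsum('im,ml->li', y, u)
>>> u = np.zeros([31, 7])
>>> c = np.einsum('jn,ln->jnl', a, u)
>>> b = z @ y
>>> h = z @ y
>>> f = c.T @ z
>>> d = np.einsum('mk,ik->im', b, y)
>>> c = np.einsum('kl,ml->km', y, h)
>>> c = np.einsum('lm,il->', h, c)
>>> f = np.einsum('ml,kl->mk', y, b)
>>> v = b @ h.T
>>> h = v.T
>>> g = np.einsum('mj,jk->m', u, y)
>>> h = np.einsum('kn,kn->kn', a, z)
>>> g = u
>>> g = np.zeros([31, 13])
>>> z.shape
(5, 7)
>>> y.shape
(7, 13)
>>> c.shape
()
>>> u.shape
(31, 7)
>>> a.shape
(5, 7)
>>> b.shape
(5, 13)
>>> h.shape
(5, 7)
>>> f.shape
(7, 5)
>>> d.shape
(7, 5)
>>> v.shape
(5, 5)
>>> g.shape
(31, 13)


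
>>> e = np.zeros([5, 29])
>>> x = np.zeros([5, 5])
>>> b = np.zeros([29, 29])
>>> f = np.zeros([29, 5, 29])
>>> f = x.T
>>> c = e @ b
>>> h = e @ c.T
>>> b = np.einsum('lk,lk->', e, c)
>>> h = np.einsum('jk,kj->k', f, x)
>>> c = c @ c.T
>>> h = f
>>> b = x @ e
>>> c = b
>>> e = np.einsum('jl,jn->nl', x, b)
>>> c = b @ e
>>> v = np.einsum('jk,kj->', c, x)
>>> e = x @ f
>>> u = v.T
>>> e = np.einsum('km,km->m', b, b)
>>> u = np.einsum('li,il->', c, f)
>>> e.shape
(29,)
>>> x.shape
(5, 5)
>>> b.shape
(5, 29)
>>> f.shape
(5, 5)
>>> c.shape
(5, 5)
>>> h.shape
(5, 5)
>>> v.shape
()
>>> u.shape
()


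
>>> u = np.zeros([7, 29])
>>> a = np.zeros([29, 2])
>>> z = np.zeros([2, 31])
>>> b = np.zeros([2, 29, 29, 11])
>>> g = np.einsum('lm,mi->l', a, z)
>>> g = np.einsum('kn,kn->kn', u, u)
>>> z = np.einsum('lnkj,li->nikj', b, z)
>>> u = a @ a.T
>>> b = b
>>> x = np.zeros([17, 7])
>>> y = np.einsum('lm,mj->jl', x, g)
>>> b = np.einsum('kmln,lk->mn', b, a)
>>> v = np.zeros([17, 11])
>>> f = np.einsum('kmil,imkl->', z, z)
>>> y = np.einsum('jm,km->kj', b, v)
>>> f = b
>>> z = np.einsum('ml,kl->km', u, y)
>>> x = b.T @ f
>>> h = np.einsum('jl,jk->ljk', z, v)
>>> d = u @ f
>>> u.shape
(29, 29)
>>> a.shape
(29, 2)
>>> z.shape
(17, 29)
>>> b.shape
(29, 11)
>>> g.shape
(7, 29)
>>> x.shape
(11, 11)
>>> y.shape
(17, 29)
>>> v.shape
(17, 11)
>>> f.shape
(29, 11)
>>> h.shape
(29, 17, 11)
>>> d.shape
(29, 11)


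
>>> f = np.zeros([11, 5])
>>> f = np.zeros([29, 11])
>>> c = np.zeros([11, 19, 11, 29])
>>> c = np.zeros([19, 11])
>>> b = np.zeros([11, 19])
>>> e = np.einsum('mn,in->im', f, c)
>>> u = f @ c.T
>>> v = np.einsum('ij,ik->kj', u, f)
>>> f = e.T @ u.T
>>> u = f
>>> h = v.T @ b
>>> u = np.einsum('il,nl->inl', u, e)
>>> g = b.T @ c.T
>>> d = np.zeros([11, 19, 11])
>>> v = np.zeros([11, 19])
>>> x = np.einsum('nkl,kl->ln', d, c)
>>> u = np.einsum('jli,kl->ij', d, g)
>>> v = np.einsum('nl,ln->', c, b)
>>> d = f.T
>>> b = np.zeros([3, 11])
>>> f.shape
(29, 29)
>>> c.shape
(19, 11)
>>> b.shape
(3, 11)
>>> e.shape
(19, 29)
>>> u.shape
(11, 11)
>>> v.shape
()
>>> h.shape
(19, 19)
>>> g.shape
(19, 19)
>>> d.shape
(29, 29)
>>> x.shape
(11, 11)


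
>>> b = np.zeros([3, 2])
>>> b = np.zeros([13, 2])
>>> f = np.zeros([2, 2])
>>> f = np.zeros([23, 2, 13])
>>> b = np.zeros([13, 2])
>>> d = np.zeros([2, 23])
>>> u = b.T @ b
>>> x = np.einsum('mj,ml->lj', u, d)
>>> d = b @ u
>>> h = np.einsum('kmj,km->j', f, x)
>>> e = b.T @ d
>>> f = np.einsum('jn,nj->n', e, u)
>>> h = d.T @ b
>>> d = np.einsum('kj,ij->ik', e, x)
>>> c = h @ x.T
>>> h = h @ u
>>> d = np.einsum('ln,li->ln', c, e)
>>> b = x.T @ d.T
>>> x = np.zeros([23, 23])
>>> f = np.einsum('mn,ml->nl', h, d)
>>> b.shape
(2, 2)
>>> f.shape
(2, 23)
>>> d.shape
(2, 23)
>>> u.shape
(2, 2)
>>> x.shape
(23, 23)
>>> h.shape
(2, 2)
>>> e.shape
(2, 2)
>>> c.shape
(2, 23)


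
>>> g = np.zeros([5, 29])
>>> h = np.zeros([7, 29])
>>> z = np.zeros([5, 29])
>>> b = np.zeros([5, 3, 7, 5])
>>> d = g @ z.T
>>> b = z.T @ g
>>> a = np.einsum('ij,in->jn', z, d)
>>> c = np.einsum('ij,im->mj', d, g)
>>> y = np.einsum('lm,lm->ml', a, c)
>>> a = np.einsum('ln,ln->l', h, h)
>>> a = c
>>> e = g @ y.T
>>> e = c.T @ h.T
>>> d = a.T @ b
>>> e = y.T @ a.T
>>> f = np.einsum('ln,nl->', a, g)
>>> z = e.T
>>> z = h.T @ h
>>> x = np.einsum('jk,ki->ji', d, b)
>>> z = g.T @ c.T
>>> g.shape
(5, 29)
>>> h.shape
(7, 29)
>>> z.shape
(29, 29)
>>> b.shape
(29, 29)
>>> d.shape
(5, 29)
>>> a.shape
(29, 5)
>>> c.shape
(29, 5)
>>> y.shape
(5, 29)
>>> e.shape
(29, 29)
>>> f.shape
()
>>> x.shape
(5, 29)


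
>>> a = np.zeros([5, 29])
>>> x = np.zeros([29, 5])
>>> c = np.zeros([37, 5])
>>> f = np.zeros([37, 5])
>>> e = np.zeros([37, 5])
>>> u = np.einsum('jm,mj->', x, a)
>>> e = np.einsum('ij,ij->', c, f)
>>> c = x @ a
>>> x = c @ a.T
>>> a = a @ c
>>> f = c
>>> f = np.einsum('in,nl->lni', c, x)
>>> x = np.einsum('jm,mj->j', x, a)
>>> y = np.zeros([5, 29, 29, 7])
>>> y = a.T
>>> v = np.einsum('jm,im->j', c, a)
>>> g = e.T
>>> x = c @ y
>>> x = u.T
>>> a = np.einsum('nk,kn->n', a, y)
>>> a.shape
(5,)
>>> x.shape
()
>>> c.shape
(29, 29)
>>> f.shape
(5, 29, 29)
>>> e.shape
()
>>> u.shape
()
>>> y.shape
(29, 5)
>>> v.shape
(29,)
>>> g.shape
()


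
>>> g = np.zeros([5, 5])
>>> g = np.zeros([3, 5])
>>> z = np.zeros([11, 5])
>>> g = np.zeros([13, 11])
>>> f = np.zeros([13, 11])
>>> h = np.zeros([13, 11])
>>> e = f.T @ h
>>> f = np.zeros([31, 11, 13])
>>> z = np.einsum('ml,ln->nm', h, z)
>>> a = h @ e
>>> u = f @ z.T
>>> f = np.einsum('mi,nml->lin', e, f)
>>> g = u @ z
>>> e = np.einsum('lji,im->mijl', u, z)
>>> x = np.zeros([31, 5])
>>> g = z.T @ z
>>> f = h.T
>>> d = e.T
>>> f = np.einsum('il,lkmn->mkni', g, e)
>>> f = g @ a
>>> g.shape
(13, 13)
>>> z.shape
(5, 13)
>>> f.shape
(13, 11)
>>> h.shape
(13, 11)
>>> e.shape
(13, 5, 11, 31)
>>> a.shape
(13, 11)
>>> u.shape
(31, 11, 5)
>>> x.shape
(31, 5)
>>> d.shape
(31, 11, 5, 13)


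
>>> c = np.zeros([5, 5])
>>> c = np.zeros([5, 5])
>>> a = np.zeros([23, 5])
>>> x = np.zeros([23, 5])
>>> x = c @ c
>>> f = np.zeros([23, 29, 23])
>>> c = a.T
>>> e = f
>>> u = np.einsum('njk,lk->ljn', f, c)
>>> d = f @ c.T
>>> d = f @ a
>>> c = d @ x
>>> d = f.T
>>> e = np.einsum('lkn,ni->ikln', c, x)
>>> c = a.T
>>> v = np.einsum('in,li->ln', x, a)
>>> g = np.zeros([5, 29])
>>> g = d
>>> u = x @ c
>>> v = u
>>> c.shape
(5, 23)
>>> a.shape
(23, 5)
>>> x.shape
(5, 5)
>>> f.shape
(23, 29, 23)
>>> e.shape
(5, 29, 23, 5)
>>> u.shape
(5, 23)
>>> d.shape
(23, 29, 23)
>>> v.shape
(5, 23)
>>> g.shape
(23, 29, 23)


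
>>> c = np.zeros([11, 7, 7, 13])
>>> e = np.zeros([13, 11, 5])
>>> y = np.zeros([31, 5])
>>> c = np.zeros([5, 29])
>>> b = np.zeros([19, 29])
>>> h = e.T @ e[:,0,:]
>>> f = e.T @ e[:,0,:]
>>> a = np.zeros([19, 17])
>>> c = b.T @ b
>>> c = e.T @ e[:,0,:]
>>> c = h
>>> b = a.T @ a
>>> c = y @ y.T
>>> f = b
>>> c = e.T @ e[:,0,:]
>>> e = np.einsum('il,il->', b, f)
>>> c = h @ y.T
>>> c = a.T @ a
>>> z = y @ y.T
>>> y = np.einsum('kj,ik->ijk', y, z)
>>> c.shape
(17, 17)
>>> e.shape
()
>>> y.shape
(31, 5, 31)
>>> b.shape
(17, 17)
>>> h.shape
(5, 11, 5)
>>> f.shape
(17, 17)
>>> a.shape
(19, 17)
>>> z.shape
(31, 31)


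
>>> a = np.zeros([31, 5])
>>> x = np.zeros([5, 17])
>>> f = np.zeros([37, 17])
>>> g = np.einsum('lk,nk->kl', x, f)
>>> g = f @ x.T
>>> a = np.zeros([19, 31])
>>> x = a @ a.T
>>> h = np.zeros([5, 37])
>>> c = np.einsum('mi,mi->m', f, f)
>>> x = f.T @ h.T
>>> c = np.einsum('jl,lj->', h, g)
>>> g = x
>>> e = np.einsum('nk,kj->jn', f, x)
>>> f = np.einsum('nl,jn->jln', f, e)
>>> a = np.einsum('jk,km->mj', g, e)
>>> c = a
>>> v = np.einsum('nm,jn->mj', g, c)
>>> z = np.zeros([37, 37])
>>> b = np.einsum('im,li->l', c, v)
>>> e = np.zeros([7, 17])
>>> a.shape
(37, 17)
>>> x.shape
(17, 5)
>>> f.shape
(5, 17, 37)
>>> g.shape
(17, 5)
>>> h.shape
(5, 37)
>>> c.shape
(37, 17)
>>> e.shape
(7, 17)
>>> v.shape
(5, 37)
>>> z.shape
(37, 37)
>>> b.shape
(5,)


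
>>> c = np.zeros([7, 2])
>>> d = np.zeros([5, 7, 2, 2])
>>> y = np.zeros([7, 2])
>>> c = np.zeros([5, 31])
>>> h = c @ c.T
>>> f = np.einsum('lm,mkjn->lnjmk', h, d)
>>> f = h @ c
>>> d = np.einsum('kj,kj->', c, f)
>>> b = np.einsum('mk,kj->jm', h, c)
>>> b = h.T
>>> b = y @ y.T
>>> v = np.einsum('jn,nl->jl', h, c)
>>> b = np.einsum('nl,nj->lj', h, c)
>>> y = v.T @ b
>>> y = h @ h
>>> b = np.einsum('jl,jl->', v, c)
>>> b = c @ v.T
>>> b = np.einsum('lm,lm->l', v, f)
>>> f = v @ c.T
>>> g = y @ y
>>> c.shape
(5, 31)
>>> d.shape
()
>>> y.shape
(5, 5)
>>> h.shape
(5, 5)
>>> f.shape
(5, 5)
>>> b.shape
(5,)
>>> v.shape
(5, 31)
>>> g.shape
(5, 5)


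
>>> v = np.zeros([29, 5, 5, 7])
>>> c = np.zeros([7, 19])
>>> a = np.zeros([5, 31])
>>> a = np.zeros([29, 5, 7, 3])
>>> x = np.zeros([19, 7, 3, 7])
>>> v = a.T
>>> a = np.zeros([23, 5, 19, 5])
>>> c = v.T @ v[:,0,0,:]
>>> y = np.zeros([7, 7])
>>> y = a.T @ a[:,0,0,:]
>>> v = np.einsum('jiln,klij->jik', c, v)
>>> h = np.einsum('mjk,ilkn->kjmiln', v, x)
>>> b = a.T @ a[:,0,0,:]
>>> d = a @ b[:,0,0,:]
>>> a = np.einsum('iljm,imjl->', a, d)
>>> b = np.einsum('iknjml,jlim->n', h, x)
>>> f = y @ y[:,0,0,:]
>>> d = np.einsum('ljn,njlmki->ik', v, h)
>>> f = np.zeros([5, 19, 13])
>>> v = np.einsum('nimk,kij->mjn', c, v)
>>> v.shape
(7, 3, 29)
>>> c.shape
(29, 5, 7, 29)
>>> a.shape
()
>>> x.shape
(19, 7, 3, 7)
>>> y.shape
(5, 19, 5, 5)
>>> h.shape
(3, 5, 29, 19, 7, 7)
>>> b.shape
(29,)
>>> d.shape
(7, 7)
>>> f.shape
(5, 19, 13)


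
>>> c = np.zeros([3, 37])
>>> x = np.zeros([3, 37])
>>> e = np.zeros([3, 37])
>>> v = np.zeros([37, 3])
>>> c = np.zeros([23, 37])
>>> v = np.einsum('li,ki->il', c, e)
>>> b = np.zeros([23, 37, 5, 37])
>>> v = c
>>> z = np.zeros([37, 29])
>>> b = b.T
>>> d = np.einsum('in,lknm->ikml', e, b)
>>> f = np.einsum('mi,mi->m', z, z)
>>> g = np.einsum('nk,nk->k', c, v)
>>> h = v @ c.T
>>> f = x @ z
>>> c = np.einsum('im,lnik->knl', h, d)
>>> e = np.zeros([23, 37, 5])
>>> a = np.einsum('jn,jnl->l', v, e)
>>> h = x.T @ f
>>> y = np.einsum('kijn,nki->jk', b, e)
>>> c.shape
(37, 5, 3)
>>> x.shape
(3, 37)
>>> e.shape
(23, 37, 5)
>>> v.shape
(23, 37)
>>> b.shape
(37, 5, 37, 23)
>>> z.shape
(37, 29)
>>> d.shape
(3, 5, 23, 37)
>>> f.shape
(3, 29)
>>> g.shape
(37,)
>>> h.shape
(37, 29)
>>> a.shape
(5,)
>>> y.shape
(37, 37)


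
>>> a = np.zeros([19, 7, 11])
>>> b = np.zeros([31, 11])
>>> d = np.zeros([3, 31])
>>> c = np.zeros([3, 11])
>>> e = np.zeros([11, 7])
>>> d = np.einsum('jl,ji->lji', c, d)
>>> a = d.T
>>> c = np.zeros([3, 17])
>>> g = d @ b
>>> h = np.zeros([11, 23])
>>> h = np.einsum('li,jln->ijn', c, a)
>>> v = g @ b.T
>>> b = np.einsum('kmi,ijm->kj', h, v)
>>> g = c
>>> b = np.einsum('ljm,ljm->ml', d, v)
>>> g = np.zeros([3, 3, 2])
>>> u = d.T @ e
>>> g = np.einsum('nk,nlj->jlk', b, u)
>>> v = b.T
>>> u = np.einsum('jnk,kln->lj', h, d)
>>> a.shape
(31, 3, 11)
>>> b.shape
(31, 11)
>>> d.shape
(11, 3, 31)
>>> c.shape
(3, 17)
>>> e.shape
(11, 7)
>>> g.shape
(7, 3, 11)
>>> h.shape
(17, 31, 11)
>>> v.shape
(11, 31)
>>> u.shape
(3, 17)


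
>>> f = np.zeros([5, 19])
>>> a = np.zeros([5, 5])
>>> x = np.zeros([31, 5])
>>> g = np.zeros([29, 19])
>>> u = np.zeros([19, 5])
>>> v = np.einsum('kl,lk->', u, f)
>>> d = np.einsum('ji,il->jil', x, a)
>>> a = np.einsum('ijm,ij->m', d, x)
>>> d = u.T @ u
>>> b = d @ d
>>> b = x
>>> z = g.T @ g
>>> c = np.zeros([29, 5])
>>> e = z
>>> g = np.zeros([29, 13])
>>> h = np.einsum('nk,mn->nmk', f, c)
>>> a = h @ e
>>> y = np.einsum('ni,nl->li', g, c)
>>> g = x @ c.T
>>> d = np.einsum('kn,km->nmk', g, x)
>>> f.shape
(5, 19)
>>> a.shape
(5, 29, 19)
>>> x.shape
(31, 5)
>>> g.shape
(31, 29)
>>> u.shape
(19, 5)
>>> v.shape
()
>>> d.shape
(29, 5, 31)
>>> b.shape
(31, 5)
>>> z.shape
(19, 19)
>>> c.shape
(29, 5)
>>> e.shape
(19, 19)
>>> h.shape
(5, 29, 19)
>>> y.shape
(5, 13)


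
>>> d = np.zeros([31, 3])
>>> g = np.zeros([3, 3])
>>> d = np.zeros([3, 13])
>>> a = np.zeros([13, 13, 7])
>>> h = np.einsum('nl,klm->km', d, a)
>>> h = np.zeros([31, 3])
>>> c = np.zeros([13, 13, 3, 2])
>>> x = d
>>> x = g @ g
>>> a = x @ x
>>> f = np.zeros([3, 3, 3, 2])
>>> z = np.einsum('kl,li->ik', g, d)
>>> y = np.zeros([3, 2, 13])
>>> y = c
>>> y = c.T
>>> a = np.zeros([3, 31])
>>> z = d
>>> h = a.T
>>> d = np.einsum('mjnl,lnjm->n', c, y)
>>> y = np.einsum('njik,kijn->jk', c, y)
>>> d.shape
(3,)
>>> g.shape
(3, 3)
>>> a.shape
(3, 31)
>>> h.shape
(31, 3)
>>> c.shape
(13, 13, 3, 2)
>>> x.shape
(3, 3)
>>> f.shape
(3, 3, 3, 2)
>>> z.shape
(3, 13)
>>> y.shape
(13, 2)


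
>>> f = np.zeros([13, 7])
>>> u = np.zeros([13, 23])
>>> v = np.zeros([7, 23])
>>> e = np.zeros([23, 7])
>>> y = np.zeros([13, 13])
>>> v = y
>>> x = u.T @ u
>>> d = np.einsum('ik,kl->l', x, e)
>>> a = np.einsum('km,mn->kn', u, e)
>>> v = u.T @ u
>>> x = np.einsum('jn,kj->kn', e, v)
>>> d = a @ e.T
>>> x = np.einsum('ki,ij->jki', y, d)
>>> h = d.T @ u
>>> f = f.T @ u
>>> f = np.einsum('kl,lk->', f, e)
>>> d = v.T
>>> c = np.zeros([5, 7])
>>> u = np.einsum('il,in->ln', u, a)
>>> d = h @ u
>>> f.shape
()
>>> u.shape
(23, 7)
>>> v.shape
(23, 23)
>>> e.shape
(23, 7)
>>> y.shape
(13, 13)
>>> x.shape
(23, 13, 13)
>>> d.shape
(23, 7)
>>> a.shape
(13, 7)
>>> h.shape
(23, 23)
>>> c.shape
(5, 7)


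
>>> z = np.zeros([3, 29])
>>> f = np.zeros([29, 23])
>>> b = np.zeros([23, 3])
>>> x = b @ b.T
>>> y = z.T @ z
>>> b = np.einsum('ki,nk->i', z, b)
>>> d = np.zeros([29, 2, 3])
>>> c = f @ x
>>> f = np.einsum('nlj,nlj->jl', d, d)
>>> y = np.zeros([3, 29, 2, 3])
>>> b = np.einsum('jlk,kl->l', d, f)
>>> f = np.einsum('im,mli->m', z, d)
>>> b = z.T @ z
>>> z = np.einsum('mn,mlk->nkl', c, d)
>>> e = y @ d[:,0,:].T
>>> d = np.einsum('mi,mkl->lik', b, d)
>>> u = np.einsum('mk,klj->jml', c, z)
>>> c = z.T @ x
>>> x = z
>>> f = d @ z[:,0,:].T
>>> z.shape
(23, 3, 2)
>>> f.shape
(3, 29, 23)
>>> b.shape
(29, 29)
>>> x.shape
(23, 3, 2)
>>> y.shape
(3, 29, 2, 3)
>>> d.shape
(3, 29, 2)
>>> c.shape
(2, 3, 23)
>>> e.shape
(3, 29, 2, 29)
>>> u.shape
(2, 29, 3)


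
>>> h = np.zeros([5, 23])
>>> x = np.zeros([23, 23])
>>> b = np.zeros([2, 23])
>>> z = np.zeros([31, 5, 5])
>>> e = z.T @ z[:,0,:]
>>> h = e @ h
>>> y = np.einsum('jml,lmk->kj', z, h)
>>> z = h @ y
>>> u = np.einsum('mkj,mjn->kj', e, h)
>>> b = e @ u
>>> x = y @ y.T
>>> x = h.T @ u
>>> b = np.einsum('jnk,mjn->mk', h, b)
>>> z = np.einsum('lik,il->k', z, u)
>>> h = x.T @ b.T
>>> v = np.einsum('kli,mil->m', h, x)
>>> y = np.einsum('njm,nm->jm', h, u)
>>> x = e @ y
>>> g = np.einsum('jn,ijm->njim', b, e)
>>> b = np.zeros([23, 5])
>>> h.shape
(5, 5, 5)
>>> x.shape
(5, 5, 5)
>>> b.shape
(23, 5)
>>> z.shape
(31,)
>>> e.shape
(5, 5, 5)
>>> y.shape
(5, 5)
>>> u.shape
(5, 5)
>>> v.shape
(23,)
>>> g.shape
(23, 5, 5, 5)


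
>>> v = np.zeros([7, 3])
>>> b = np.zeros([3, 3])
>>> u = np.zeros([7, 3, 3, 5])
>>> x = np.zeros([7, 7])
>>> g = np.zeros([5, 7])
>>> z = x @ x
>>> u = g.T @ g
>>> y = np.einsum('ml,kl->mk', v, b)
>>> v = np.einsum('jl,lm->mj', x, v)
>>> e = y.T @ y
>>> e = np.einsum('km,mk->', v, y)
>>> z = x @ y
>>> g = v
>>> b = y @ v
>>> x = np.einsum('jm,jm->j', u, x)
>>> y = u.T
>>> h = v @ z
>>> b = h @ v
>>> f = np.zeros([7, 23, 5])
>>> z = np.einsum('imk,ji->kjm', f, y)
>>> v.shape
(3, 7)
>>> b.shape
(3, 7)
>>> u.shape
(7, 7)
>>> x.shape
(7,)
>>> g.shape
(3, 7)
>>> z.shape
(5, 7, 23)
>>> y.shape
(7, 7)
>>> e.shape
()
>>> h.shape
(3, 3)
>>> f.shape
(7, 23, 5)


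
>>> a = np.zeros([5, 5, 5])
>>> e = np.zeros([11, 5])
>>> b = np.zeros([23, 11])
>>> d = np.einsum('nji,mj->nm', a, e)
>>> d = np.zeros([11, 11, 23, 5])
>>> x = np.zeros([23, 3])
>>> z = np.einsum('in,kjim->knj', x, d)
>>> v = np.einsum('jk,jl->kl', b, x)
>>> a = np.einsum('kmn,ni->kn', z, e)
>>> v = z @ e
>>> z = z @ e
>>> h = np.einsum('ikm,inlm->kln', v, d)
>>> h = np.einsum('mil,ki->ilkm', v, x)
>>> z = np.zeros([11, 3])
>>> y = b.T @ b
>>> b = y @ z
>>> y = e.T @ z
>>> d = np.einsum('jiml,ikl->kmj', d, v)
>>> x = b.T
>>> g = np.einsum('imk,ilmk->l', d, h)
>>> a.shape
(11, 11)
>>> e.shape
(11, 5)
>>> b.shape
(11, 3)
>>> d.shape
(3, 23, 11)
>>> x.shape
(3, 11)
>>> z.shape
(11, 3)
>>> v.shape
(11, 3, 5)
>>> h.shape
(3, 5, 23, 11)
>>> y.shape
(5, 3)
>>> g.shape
(5,)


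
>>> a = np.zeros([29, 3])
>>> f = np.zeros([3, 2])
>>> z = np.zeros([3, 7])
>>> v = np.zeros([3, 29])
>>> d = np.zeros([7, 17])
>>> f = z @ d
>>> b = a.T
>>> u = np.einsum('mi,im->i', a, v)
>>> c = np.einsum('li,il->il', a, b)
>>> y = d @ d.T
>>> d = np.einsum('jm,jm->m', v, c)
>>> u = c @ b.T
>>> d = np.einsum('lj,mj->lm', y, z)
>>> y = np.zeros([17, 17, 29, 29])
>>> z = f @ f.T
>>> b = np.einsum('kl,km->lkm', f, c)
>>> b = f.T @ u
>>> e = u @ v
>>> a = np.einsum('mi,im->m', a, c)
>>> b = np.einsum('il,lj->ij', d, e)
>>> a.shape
(29,)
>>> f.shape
(3, 17)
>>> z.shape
(3, 3)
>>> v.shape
(3, 29)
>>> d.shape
(7, 3)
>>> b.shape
(7, 29)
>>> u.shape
(3, 3)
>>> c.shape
(3, 29)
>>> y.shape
(17, 17, 29, 29)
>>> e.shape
(3, 29)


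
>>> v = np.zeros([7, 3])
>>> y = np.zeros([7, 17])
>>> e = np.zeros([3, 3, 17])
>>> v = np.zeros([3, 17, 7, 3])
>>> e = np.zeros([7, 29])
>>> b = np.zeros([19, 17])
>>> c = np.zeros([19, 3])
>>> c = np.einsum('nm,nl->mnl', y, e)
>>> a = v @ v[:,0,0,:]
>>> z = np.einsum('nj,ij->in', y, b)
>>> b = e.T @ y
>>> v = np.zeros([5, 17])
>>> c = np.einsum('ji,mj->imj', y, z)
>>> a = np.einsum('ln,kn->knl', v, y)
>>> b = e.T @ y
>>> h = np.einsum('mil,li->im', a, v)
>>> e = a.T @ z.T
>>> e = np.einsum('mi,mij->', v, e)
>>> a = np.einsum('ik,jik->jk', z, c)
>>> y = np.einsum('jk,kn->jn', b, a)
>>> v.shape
(5, 17)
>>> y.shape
(29, 7)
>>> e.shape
()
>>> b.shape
(29, 17)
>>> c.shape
(17, 19, 7)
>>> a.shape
(17, 7)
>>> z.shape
(19, 7)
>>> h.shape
(17, 7)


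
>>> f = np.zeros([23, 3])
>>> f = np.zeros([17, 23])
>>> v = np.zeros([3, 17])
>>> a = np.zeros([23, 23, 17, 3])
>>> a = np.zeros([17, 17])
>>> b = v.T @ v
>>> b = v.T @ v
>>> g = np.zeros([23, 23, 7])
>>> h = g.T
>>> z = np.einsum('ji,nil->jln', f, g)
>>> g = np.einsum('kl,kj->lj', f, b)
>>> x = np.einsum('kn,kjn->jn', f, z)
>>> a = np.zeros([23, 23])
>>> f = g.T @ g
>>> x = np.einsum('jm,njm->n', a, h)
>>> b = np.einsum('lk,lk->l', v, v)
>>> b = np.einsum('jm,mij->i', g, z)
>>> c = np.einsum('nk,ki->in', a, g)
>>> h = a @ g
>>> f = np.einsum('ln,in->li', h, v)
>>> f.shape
(23, 3)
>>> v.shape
(3, 17)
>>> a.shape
(23, 23)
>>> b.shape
(7,)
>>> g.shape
(23, 17)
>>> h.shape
(23, 17)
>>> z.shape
(17, 7, 23)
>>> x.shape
(7,)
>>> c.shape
(17, 23)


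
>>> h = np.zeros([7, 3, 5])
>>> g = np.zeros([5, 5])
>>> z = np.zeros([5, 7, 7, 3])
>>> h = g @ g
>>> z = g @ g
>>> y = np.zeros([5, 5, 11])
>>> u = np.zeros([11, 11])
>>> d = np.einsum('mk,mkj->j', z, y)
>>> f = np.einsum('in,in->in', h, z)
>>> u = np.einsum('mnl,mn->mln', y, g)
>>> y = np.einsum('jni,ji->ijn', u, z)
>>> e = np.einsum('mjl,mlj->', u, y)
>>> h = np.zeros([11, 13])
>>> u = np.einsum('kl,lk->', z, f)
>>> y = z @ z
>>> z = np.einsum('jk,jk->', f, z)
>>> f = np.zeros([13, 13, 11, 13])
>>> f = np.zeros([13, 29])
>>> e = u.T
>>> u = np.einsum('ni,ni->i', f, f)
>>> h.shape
(11, 13)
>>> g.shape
(5, 5)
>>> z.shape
()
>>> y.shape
(5, 5)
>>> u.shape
(29,)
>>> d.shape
(11,)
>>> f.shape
(13, 29)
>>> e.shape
()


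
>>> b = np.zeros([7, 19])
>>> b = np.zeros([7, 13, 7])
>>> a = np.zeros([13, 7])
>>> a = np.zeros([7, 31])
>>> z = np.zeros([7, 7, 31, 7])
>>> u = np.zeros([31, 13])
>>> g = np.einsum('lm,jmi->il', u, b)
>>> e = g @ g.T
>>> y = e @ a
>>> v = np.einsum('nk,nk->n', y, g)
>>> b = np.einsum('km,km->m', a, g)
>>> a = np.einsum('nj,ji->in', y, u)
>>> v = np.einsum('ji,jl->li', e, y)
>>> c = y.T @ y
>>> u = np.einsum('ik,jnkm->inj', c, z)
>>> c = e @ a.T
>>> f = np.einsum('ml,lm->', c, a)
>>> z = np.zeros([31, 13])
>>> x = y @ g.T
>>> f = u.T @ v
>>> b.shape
(31,)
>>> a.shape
(13, 7)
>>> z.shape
(31, 13)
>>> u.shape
(31, 7, 7)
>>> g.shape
(7, 31)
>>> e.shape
(7, 7)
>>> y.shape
(7, 31)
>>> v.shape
(31, 7)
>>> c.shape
(7, 13)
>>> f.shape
(7, 7, 7)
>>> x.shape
(7, 7)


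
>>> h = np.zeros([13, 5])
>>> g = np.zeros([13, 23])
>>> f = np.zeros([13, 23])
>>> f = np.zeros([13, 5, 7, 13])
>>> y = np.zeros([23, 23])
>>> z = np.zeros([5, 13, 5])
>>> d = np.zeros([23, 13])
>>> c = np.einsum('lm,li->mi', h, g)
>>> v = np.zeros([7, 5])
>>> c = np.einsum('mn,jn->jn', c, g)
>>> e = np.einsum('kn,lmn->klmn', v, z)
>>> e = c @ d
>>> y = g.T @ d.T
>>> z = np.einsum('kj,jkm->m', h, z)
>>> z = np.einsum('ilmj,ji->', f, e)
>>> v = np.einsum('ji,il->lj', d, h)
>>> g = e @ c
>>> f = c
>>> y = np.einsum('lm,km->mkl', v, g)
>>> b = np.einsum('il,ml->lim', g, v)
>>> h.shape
(13, 5)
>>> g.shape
(13, 23)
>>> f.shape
(13, 23)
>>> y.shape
(23, 13, 5)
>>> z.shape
()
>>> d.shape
(23, 13)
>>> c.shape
(13, 23)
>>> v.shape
(5, 23)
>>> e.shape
(13, 13)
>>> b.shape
(23, 13, 5)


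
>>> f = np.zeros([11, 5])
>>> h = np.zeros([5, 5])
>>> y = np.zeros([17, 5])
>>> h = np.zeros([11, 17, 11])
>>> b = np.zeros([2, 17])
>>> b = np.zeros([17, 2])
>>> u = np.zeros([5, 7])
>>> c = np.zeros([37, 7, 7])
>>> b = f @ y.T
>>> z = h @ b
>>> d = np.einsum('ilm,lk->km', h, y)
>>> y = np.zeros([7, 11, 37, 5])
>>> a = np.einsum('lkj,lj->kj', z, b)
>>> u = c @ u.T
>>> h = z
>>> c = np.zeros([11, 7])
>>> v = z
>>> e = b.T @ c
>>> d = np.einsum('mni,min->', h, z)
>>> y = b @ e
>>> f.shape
(11, 5)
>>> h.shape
(11, 17, 17)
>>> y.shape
(11, 7)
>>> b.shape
(11, 17)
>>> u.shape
(37, 7, 5)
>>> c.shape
(11, 7)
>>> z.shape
(11, 17, 17)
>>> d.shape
()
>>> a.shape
(17, 17)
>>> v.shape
(11, 17, 17)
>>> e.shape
(17, 7)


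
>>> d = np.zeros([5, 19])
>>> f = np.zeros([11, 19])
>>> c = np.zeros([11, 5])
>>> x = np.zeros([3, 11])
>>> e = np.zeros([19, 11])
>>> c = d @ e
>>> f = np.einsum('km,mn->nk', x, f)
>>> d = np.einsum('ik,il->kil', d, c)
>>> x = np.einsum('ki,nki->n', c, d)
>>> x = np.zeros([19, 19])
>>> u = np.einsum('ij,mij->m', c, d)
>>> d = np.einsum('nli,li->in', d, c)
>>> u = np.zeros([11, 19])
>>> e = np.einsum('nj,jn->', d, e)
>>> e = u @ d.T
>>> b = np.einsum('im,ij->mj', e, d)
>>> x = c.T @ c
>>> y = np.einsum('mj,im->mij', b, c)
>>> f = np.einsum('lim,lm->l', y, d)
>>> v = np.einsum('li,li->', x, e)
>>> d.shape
(11, 19)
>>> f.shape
(11,)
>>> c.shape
(5, 11)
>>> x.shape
(11, 11)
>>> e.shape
(11, 11)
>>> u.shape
(11, 19)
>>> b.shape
(11, 19)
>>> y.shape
(11, 5, 19)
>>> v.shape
()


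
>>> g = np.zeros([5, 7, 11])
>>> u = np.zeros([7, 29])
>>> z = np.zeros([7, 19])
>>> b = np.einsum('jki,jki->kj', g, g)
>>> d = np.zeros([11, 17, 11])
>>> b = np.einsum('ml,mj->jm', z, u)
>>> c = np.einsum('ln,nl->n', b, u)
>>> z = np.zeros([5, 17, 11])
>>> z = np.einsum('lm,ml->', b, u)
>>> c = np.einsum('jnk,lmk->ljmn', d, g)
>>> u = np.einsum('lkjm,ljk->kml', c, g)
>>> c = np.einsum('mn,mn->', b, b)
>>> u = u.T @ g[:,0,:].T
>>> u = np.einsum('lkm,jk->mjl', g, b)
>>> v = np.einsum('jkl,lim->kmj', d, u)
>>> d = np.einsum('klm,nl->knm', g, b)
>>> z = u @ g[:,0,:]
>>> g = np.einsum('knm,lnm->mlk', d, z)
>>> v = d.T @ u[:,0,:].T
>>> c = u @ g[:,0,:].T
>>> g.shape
(11, 11, 5)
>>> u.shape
(11, 29, 5)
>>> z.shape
(11, 29, 11)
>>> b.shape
(29, 7)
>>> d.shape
(5, 29, 11)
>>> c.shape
(11, 29, 11)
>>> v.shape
(11, 29, 11)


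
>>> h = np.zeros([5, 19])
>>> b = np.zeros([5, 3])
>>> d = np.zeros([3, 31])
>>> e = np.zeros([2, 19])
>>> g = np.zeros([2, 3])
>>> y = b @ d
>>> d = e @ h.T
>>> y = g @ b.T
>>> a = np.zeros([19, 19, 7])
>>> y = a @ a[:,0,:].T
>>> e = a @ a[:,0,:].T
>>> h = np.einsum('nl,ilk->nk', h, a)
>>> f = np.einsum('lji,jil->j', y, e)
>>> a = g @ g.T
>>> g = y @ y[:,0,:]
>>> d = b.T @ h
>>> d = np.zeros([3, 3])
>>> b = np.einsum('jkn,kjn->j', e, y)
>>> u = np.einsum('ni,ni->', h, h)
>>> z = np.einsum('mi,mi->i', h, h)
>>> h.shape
(5, 7)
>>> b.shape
(19,)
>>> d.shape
(3, 3)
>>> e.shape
(19, 19, 19)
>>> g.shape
(19, 19, 19)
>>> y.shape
(19, 19, 19)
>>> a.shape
(2, 2)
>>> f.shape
(19,)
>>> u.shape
()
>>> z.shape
(7,)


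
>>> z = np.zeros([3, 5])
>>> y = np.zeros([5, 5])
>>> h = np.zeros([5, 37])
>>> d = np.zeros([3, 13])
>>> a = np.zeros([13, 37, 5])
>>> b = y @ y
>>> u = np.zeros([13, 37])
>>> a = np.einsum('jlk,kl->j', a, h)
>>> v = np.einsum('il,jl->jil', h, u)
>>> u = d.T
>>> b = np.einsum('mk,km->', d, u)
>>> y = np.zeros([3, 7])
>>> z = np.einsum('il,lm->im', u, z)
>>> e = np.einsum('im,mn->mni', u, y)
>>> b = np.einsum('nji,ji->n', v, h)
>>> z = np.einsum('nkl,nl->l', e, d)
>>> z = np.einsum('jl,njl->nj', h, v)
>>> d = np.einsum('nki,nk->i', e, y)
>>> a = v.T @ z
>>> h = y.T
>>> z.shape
(13, 5)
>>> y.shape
(3, 7)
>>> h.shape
(7, 3)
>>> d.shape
(13,)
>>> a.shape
(37, 5, 5)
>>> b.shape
(13,)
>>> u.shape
(13, 3)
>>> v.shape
(13, 5, 37)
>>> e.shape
(3, 7, 13)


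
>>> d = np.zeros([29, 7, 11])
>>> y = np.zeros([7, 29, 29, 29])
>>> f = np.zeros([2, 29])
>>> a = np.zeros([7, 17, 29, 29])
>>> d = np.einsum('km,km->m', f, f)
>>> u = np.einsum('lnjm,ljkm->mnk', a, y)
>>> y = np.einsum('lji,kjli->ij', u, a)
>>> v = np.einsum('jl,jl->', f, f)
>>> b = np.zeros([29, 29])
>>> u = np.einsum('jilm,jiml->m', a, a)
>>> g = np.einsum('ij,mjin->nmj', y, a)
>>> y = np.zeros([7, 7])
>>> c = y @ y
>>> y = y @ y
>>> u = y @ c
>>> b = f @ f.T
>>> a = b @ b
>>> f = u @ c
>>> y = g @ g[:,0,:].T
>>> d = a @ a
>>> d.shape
(2, 2)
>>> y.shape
(29, 7, 29)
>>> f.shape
(7, 7)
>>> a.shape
(2, 2)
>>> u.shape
(7, 7)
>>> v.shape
()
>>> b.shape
(2, 2)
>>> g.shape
(29, 7, 17)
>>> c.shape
(7, 7)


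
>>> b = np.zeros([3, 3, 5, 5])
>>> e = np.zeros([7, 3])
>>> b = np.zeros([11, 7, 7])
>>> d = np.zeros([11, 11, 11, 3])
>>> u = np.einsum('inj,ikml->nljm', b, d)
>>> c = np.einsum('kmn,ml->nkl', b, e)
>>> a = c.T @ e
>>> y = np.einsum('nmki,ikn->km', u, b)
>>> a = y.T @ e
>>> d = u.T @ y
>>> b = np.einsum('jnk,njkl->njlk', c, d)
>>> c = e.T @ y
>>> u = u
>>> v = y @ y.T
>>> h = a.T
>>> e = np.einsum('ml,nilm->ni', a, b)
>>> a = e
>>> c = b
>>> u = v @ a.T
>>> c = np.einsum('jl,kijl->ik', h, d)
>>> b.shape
(11, 7, 3, 3)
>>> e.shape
(11, 7)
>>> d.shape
(11, 7, 3, 3)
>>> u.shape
(7, 11)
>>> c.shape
(7, 11)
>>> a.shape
(11, 7)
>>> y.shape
(7, 3)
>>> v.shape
(7, 7)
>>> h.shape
(3, 3)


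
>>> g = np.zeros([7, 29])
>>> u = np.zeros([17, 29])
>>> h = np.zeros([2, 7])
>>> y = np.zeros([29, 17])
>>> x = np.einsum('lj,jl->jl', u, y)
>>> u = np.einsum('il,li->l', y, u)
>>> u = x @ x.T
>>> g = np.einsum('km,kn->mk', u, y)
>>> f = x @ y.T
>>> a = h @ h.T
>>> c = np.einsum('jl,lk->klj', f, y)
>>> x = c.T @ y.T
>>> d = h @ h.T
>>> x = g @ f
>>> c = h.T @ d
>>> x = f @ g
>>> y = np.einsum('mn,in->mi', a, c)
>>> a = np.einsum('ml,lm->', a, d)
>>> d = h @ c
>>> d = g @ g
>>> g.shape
(29, 29)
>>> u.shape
(29, 29)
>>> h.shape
(2, 7)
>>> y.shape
(2, 7)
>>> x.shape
(29, 29)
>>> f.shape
(29, 29)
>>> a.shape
()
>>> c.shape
(7, 2)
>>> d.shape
(29, 29)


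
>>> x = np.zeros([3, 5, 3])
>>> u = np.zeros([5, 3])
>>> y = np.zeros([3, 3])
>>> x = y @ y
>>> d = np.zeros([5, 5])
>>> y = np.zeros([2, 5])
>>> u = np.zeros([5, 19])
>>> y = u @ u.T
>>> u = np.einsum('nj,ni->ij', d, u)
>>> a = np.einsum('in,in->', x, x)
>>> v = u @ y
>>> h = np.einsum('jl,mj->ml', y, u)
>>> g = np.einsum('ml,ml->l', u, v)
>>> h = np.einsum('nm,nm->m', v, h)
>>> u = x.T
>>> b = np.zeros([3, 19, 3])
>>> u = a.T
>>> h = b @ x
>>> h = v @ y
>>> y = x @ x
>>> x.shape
(3, 3)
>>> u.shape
()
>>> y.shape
(3, 3)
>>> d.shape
(5, 5)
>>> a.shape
()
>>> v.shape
(19, 5)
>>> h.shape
(19, 5)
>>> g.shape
(5,)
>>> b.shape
(3, 19, 3)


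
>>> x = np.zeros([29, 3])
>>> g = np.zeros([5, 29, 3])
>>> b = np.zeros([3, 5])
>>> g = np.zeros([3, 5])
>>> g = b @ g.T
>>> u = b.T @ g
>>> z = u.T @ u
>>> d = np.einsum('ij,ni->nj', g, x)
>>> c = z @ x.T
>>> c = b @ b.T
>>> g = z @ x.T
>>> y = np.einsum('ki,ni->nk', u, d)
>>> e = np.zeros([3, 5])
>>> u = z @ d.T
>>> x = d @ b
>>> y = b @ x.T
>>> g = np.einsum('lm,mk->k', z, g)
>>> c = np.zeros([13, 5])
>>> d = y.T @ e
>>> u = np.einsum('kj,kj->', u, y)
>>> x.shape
(29, 5)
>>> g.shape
(29,)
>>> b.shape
(3, 5)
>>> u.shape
()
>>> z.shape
(3, 3)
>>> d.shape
(29, 5)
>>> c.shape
(13, 5)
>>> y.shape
(3, 29)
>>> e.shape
(3, 5)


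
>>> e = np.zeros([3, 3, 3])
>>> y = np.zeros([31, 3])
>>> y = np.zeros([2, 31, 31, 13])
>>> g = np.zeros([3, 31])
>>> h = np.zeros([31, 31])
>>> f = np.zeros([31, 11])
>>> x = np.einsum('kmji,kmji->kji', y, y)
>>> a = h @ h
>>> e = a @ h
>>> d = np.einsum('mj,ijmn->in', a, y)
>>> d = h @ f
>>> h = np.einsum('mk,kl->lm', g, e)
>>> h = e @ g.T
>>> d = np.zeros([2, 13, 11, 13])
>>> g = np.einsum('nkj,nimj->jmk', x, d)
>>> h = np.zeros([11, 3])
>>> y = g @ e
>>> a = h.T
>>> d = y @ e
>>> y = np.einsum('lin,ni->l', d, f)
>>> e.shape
(31, 31)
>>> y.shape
(13,)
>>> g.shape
(13, 11, 31)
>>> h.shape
(11, 3)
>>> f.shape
(31, 11)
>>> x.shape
(2, 31, 13)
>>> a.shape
(3, 11)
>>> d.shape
(13, 11, 31)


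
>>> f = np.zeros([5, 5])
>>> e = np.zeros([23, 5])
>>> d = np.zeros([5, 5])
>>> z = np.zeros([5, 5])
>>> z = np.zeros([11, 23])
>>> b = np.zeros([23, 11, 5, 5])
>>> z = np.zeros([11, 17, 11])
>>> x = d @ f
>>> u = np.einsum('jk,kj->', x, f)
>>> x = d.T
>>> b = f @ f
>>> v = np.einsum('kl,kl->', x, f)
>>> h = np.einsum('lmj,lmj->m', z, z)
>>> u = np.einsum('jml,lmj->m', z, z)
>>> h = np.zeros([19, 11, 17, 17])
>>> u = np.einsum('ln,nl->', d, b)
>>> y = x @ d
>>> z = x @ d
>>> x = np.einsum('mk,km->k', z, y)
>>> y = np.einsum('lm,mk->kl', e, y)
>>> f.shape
(5, 5)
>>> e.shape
(23, 5)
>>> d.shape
(5, 5)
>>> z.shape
(5, 5)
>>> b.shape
(5, 5)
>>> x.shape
(5,)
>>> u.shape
()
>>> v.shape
()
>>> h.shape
(19, 11, 17, 17)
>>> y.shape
(5, 23)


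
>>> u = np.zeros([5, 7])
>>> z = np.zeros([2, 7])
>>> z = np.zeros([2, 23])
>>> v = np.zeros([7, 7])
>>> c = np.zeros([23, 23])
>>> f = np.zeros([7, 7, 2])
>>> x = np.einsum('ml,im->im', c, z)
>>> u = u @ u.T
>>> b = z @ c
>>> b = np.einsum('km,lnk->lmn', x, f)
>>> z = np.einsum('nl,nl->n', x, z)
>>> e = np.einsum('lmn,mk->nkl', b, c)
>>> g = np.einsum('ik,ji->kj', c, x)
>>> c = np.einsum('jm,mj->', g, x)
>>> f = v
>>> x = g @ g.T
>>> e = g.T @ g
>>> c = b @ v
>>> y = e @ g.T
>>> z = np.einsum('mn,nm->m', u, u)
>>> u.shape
(5, 5)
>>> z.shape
(5,)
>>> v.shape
(7, 7)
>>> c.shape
(7, 23, 7)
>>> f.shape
(7, 7)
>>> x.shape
(23, 23)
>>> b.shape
(7, 23, 7)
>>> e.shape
(2, 2)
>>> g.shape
(23, 2)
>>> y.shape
(2, 23)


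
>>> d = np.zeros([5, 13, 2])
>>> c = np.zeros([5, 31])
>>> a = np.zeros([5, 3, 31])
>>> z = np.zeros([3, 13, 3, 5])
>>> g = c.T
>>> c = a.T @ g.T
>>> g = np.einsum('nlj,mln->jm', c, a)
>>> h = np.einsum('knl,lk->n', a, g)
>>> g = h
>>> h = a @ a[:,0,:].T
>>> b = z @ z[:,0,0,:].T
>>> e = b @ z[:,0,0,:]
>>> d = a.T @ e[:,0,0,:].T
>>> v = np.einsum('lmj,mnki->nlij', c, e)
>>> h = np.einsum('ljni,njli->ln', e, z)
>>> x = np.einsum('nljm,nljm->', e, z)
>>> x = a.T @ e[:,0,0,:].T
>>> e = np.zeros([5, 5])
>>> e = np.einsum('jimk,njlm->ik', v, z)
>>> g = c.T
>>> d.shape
(31, 3, 3)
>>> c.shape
(31, 3, 31)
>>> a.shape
(5, 3, 31)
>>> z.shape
(3, 13, 3, 5)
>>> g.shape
(31, 3, 31)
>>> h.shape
(3, 3)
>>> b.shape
(3, 13, 3, 3)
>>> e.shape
(31, 31)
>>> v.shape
(13, 31, 5, 31)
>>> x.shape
(31, 3, 3)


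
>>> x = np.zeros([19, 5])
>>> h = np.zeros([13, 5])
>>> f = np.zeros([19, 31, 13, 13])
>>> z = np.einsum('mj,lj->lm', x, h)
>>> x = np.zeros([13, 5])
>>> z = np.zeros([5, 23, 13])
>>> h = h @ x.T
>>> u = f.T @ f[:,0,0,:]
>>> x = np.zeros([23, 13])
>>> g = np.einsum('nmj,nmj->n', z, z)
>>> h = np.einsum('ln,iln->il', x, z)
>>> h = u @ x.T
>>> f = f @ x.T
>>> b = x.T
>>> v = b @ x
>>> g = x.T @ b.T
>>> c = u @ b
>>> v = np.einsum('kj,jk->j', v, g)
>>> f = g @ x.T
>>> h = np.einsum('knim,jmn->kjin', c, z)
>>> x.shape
(23, 13)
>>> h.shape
(13, 5, 31, 13)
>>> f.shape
(13, 23)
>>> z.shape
(5, 23, 13)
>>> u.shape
(13, 13, 31, 13)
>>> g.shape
(13, 13)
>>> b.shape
(13, 23)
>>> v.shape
(13,)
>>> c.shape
(13, 13, 31, 23)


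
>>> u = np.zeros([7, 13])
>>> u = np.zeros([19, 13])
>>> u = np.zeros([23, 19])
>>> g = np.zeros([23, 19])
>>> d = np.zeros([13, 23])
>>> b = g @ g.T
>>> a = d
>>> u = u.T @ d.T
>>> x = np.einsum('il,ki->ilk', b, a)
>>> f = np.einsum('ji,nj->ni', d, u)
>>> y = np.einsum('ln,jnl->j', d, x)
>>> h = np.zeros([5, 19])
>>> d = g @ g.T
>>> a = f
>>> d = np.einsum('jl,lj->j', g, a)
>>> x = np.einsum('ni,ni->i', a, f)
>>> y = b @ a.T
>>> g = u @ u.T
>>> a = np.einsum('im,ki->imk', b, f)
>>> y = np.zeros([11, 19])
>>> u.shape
(19, 13)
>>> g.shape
(19, 19)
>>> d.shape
(23,)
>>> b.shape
(23, 23)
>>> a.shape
(23, 23, 19)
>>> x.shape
(23,)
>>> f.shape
(19, 23)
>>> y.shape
(11, 19)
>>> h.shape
(5, 19)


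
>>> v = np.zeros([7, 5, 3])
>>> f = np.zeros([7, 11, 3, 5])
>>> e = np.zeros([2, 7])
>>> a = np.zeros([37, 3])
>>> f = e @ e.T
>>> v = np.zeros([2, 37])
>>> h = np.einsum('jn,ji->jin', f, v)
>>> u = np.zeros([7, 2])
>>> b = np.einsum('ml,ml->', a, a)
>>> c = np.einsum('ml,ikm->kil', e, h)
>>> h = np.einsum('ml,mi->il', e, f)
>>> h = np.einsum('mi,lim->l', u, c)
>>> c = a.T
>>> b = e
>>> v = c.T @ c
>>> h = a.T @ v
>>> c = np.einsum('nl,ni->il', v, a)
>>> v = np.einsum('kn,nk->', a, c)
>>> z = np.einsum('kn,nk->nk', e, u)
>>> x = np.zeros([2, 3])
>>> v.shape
()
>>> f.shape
(2, 2)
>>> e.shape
(2, 7)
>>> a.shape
(37, 3)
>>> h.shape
(3, 37)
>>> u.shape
(7, 2)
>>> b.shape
(2, 7)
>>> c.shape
(3, 37)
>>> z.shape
(7, 2)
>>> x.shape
(2, 3)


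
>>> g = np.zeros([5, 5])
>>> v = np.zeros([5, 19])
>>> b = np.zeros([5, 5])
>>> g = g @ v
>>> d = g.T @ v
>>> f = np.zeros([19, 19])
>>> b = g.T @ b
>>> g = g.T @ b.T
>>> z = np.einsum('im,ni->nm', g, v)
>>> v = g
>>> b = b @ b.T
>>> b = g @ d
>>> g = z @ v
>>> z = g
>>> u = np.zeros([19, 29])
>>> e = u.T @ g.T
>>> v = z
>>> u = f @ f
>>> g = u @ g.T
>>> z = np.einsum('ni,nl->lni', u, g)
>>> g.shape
(19, 5)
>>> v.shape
(5, 19)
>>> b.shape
(19, 19)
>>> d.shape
(19, 19)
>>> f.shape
(19, 19)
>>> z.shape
(5, 19, 19)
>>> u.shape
(19, 19)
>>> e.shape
(29, 5)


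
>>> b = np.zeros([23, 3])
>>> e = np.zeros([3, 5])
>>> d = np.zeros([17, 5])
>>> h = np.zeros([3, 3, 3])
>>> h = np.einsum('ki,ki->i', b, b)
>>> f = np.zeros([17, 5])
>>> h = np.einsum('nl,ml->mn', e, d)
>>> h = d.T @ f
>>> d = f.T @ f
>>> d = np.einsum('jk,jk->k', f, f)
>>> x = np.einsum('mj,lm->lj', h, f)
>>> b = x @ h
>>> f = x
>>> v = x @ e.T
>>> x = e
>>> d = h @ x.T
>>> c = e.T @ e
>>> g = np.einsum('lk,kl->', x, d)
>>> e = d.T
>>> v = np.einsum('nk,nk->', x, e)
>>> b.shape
(17, 5)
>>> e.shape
(3, 5)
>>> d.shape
(5, 3)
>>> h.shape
(5, 5)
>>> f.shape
(17, 5)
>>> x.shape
(3, 5)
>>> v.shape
()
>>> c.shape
(5, 5)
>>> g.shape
()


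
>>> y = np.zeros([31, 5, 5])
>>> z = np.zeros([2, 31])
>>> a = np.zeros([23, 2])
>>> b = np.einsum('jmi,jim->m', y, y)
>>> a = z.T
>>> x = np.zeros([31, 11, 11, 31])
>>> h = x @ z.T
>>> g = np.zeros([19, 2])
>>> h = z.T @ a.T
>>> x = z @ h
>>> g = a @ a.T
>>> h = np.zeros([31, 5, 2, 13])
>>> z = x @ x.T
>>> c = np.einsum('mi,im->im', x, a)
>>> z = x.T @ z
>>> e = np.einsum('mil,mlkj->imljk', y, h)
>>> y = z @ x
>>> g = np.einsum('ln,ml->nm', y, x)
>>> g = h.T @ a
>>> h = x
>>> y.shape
(31, 31)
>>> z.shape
(31, 2)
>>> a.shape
(31, 2)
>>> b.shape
(5,)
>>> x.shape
(2, 31)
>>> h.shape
(2, 31)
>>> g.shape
(13, 2, 5, 2)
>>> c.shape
(31, 2)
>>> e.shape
(5, 31, 5, 13, 2)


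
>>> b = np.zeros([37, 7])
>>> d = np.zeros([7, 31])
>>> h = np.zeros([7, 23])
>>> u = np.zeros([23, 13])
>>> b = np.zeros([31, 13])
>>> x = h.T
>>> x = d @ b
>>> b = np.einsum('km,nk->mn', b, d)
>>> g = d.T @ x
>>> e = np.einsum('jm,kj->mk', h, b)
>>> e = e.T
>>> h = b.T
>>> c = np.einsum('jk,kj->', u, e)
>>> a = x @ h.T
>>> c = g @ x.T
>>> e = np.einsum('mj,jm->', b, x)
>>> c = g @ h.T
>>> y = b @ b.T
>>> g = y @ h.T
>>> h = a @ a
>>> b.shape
(13, 7)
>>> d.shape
(7, 31)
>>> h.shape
(7, 7)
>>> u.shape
(23, 13)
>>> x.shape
(7, 13)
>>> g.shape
(13, 7)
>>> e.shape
()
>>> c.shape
(31, 7)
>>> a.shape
(7, 7)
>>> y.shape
(13, 13)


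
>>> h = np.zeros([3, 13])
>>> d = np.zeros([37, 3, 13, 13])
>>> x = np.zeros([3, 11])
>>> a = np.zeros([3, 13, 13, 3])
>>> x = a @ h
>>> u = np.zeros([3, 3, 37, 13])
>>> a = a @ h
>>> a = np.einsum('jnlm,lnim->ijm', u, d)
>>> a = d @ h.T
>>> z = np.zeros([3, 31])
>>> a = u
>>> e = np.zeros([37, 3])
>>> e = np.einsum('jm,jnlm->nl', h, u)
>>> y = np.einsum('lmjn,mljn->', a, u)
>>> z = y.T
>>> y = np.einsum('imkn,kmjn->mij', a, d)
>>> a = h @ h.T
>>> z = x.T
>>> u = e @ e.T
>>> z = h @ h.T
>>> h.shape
(3, 13)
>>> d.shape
(37, 3, 13, 13)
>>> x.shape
(3, 13, 13, 13)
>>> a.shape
(3, 3)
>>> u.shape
(3, 3)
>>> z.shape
(3, 3)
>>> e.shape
(3, 37)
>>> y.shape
(3, 3, 13)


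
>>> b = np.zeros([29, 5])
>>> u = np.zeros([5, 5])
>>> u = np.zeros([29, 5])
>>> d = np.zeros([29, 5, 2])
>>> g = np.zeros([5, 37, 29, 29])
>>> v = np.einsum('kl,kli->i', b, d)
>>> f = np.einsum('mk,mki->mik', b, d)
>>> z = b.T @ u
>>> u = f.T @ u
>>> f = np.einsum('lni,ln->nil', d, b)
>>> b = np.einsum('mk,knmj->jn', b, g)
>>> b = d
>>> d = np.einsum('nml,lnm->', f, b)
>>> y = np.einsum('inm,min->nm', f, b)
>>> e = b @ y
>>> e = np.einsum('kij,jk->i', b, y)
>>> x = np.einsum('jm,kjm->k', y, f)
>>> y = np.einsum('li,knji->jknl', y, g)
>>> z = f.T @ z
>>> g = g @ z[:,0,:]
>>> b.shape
(29, 5, 2)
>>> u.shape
(5, 2, 5)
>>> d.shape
()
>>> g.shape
(5, 37, 29, 5)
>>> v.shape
(2,)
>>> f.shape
(5, 2, 29)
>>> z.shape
(29, 2, 5)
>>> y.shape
(29, 5, 37, 2)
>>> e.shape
(5,)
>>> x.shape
(5,)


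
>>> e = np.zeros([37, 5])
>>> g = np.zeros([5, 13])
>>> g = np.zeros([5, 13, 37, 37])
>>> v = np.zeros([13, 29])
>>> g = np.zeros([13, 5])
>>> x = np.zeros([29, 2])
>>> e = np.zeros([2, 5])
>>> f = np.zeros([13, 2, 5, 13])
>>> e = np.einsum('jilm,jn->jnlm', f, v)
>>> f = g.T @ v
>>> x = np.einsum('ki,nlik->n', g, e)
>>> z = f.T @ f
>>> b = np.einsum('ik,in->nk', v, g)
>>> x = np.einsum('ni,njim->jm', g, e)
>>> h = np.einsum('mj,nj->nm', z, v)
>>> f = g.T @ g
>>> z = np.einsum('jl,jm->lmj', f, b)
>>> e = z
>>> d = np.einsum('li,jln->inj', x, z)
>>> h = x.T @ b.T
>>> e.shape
(5, 29, 5)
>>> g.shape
(13, 5)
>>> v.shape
(13, 29)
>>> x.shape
(29, 13)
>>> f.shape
(5, 5)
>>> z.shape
(5, 29, 5)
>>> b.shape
(5, 29)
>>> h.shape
(13, 5)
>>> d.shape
(13, 5, 5)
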